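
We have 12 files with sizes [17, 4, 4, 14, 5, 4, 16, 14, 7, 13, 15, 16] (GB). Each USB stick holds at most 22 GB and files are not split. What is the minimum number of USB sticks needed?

7

Total = 17 + 16 + 16 + 15 + 14 + 14 + 13 + 7 + 5 + 4 + 4 + 4 = 129 GB.
Lower bound: ⌈129/22⌉ = 6 USB sticks.
Also, 7 files each exceed 11 GB, and no two of those can share a USB stick, so at least 7 USB sticks are needed.
A packing using 7 USB sticks:
  USB stick 1: 17 + 5 = 22
  USB stick 2: 16 + 4 = 20
  USB stick 3: 16 + 4 = 20
  USB stick 4: 15 + 7 = 22
  USB stick 5: 14 + 4 = 18
  USB stick 6: 14 = 14
  USB stick 7: 13 = 13
This matches the lower bound, so 7 is optimal.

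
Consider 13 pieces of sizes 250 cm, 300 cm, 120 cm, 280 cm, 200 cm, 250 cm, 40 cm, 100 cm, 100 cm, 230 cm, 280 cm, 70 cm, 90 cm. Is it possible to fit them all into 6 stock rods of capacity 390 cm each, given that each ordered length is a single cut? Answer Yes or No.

No

Total = 2310 cm; ⌈2310/390⌉ = 6.
7 pieces each exceed half the capacity and cannot share a stock rod, forcing at least 7 stock rods.
At least 7 stock rods are required, but only 6 are allowed.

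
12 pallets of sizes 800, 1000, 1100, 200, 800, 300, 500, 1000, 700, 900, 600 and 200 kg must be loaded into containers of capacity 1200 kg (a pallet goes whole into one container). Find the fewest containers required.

Total = 1100 + 1000 + 1000 + 900 + 800 + 800 + 700 + 600 + 500 + 300 + 200 + 200 = 8100 kg.
Lower bound: ⌈8100/1200⌉ = 7 containers.
A packing using 8 containers:
  container 1: 1100 = 1100
  container 2: 1000 + 200 = 1200
  container 3: 1000 + 200 = 1200
  container 4: 900 + 300 = 1200
  container 5: 800 = 800
  container 6: 800 = 800
  container 7: 700 + 500 = 1200
  container 8: 600 = 600
No arrangement into 7 containers stays within capacity, so 8 is optimal.

8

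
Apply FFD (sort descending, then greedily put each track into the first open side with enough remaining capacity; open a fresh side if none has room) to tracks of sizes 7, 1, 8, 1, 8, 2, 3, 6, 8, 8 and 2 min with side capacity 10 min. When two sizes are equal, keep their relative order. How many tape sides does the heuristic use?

6

Sorted descending: 8, 8, 8, 8, 7, 6, 3, 2, 2, 1, 1.
  8 → side 1 (new)  [load 8/10]
  8 → side 2 (new)  [load 8/10]
  8 → side 3 (new)  [load 8/10]
  8 → side 4 (new)  [load 8/10]
  7 → side 5 (new)  [load 7/10]
  6 → side 6 (new)  [load 6/10]
  3 → side 5  [load 10/10]
  2 → side 1  [load 10/10]
  2 → side 2  [load 10/10]
  1 → side 3  [load 9/10]
  1 → side 3  [load 10/10]
6 tape sides opened.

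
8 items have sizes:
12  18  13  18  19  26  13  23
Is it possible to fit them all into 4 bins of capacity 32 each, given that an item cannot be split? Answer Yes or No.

Total = 142; ⌈142/32⌉ = 5.
At least 5 bins are required, but only 4 are allowed.

No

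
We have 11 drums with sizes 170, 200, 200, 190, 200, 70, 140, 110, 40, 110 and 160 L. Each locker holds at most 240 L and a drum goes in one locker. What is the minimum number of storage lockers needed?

Total = 200 + 200 + 200 + 190 + 170 + 160 + 140 + 110 + 110 + 70 + 40 = 1590 L.
Lower bound: ⌈1590/240⌉ = 7 storage lockers.
A packing using 8 storage lockers:
  locker 1: 200 + 40 = 240
  locker 2: 200 = 200
  locker 3: 200 = 200
  locker 4: 190 = 190
  locker 5: 170 + 70 = 240
  locker 6: 160 = 160
  locker 7: 140 = 140
  locker 8: 110 + 110 = 220
No arrangement into 7 storage lockers stays within capacity, so 8 is optimal.

8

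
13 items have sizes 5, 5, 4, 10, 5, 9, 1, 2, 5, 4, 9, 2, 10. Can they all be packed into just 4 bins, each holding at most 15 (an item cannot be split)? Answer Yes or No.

Total = 71; ⌈71/15⌉ = 5.
At least 5 bins are required, but only 4 are allowed.

No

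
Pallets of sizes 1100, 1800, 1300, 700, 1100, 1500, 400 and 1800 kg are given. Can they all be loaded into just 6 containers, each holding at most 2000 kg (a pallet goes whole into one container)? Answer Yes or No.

Yes

A valid assignment using 6 containers:
  container 1: 1800 = 1800
  container 2: 1800 = 1800
  container 3: 1500 + 400 = 1900
  container 4: 1300 + 700 = 2000
  container 5: 1100 = 1100
  container 6: 1100 = 1100
Every load is within 2000 kg, so 6 containers suffice.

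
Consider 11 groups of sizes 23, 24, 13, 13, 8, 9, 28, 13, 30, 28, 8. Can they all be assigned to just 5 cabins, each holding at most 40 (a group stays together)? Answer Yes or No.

No

Total = 197; ⌈197/40⌉ = 5.
The bound of 5 does not rule out 5, but exhaustive search shows no assignment into 5 cabins of capacity 40 exists — the minimum is 6.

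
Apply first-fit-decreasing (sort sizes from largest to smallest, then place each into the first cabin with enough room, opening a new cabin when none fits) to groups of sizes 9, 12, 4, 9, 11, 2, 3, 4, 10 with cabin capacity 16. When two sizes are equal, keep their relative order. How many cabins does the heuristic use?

Sorted descending: 12, 11, 10, 9, 9, 4, 4, 3, 2.
  12 → cabin 1 (new)  [load 12/16]
  11 → cabin 2 (new)  [load 11/16]
  10 → cabin 3 (new)  [load 10/16]
  9 → cabin 4 (new)  [load 9/16]
  9 → cabin 5 (new)  [load 9/16]
  4 → cabin 1  [load 16/16]
  4 → cabin 2  [load 15/16]
  3 → cabin 3  [load 13/16]
  2 → cabin 3  [load 15/16]
5 cabins opened.

5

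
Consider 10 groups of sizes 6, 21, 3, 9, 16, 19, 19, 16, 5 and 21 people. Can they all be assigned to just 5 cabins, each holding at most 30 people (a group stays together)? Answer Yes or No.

Total = 135 people; ⌈135/30⌉ = 5.
6 groups each exceed half the capacity and cannot share a cabin, forcing at least 6 cabins.
At least 6 cabins are required, but only 5 are allowed.

No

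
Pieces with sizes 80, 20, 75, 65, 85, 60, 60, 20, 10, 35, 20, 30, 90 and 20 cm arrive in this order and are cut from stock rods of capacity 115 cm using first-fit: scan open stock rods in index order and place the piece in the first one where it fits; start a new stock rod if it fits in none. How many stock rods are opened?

  80 → stock rod 1 (new)  [load 80/115]
  20 → stock rod 1  [load 100/115]
  75 → stock rod 2 (new)  [load 75/115]
  65 → stock rod 3 (new)  [load 65/115]
  85 → stock rod 4 (new)  [load 85/115]
  60 → stock rod 5 (new)  [load 60/115]
  60 → stock rod 6 (new)  [load 60/115]
  20 → stock rod 2  [load 95/115]
  10 → stock rod 1  [load 110/115]
  35 → stock rod 3  [load 100/115]
  20 → stock rod 2  [load 115/115]
  30 → stock rod 4  [load 115/115]
  90 → stock rod 7 (new)  [load 90/115]
  20 → stock rod 5  [load 80/115]
7 stock rods opened.

7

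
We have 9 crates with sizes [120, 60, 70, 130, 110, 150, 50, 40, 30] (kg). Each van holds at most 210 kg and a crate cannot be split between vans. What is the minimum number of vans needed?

Total = 150 + 130 + 120 + 110 + 70 + 60 + 50 + 40 + 30 = 760 kg.
Lower bound: ⌈760/210⌉ = 4 vans.
A packing using 4 vans:
  van 1: 150 + 60 = 210
  van 2: 130 + 70 = 200
  van 3: 120 + 50 + 40 = 210
  van 4: 110 + 30 = 140
This matches the lower bound, so 4 is optimal.

4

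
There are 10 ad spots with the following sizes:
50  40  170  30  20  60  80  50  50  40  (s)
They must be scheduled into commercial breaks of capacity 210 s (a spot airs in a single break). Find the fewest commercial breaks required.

3

Total = 170 + 80 + 60 + 50 + 50 + 50 + 40 + 40 + 30 + 20 = 590 s.
Lower bound: ⌈590/210⌉ = 3 commercial breaks.
A packing using 3 commercial breaks:
  break 1: 170 + 40 = 210
  break 2: 80 + 60 + 50 + 20 = 210
  break 3: 50 + 50 + 40 + 30 = 170
This matches the lower bound, so 3 is optimal.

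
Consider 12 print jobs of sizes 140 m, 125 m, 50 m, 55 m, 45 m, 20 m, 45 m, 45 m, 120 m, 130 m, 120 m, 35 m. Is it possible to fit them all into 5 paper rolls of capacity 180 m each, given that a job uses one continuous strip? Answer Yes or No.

Total = 930 m; ⌈930/180⌉ = 6.
At least 6 paper rolls are required, but only 5 are allowed.

No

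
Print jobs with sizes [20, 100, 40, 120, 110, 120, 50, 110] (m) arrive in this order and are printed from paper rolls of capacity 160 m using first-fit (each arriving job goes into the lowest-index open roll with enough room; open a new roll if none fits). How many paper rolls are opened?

5

  20 → roll 1 (new)  [load 20/160]
  100 → roll 1  [load 120/160]
  40 → roll 1  [load 160/160]
  120 → roll 2 (new)  [load 120/160]
  110 → roll 3 (new)  [load 110/160]
  120 → roll 4 (new)  [load 120/160]
  50 → roll 3  [load 160/160]
  110 → roll 5 (new)  [load 110/160]
5 paper rolls opened.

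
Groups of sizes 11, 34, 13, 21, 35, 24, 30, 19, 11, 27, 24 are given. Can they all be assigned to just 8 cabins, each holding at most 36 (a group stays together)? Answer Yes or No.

Yes

A valid assignment using 8 cabins:
  cabin 1: 35 = 35
  cabin 2: 34 = 34
  cabin 3: 30 = 30
  cabin 4: 27 = 27
  cabin 5: 24 + 11 = 35
  cabin 6: 24 + 11 = 35
  cabin 7: 21 + 13 = 34
  cabin 8: 19 = 19
Every load is within 36, so 8 cabins suffice.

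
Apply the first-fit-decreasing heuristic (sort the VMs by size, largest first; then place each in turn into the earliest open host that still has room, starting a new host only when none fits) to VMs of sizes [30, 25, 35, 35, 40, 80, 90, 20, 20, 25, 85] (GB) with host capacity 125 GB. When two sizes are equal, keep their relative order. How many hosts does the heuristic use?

Sorted descending: 90, 85, 80, 40, 35, 35, 30, 25, 25, 20, 20.
  90 → host 1 (new)  [load 90/125]
  85 → host 2 (new)  [load 85/125]
  80 → host 3 (new)  [load 80/125]
  40 → host 2  [load 125/125]
  35 → host 1  [load 125/125]
  35 → host 3  [load 115/125]
  30 → host 4 (new)  [load 30/125]
  25 → host 4  [load 55/125]
  25 → host 4  [load 80/125]
  20 → host 4  [load 100/125]
  20 → host 4  [load 120/125]
4 hosts opened.

4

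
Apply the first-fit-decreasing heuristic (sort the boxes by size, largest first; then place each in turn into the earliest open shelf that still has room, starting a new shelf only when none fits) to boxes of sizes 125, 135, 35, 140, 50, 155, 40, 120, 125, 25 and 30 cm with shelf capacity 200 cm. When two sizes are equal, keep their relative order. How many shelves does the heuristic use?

Sorted descending: 155, 140, 135, 125, 125, 120, 50, 40, 35, 30, 25.
  155 → shelf 1 (new)  [load 155/200]
  140 → shelf 2 (new)  [load 140/200]
  135 → shelf 3 (new)  [load 135/200]
  125 → shelf 4 (new)  [load 125/200]
  125 → shelf 5 (new)  [load 125/200]
  120 → shelf 6 (new)  [load 120/200]
  50 → shelf 2  [load 190/200]
  40 → shelf 1  [load 195/200]
  35 → shelf 3  [load 170/200]
  30 → shelf 3  [load 200/200]
  25 → shelf 4  [load 150/200]
6 shelves opened.

6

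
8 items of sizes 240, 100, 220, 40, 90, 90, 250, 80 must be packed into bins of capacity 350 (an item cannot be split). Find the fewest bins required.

Total = 250 + 240 + 220 + 100 + 90 + 90 + 80 + 40 = 1110.
Lower bound: ⌈1110/350⌉ = 4 bins.
A packing using 4 bins:
  bin 1: 250 + 100 = 350
  bin 2: 240 + 90 = 330
  bin 3: 220 + 90 + 40 = 350
  bin 4: 80 = 80
This matches the lower bound, so 4 is optimal.

4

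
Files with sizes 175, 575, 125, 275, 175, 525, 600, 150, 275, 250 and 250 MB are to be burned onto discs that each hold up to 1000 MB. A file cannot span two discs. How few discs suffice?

Total = 600 + 575 + 525 + 275 + 275 + 250 + 250 + 175 + 175 + 150 + 125 = 3375 MB.
Lower bound: ⌈3375/1000⌉ = 4 discs.
A packing using 4 discs:
  disc 1: 600 + 275 + 125 = 1000
  disc 2: 575 + 275 + 150 = 1000
  disc 3: 525 + 250 + 175 = 950
  disc 4: 250 + 175 = 425
This matches the lower bound, so 4 is optimal.

4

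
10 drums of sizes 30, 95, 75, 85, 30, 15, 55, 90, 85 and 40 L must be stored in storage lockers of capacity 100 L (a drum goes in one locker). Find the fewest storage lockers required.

Total = 95 + 90 + 85 + 85 + 75 + 55 + 40 + 30 + 30 + 15 = 600 L.
Lower bound: ⌈600/100⌉ = 6 storage lockers.
A packing using 7 storage lockers:
  locker 1: 95 = 95
  locker 2: 90 = 90
  locker 3: 85 + 15 = 100
  locker 4: 85 = 85
  locker 5: 75 = 75
  locker 6: 55 + 40 = 95
  locker 7: 30 + 30 = 60
No arrangement into 6 storage lockers stays within capacity, so 7 is optimal.

7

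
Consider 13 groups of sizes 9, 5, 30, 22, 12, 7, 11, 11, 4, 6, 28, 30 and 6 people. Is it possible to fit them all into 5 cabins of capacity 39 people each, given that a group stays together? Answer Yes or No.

Yes

A valid assignment using 5 cabins:
  cabin 1: 30 + 9 = 39
  cabin 2: 30 + 7 = 37
  cabin 3: 28 + 11 = 39
  cabin 4: 22 + 12 + 5 = 39
  cabin 5: 11 + 6 + 6 + 4 = 27
Every load is within 39 people, so 5 cabins suffice.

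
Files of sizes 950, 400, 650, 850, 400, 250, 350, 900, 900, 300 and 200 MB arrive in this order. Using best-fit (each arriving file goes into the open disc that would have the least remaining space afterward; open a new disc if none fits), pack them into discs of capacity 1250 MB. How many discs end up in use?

5

  950 → disc 1 (new)  [load 950/1250]
  400 → disc 2 (new)  [load 400/1250]
  650 → disc 2  [load 1050/1250]
  850 → disc 3 (new)  [load 850/1250]
  400 → disc 3  [load 1250/1250]
  250 → disc 1  [load 1200/1250]
  350 → disc 4 (new)  [load 350/1250]
  900 → disc 4  [load 1250/1250]
  900 → disc 5 (new)  [load 900/1250]
  300 → disc 5  [load 1200/1250]
  200 → disc 2  [load 1250/1250]
5 discs opened.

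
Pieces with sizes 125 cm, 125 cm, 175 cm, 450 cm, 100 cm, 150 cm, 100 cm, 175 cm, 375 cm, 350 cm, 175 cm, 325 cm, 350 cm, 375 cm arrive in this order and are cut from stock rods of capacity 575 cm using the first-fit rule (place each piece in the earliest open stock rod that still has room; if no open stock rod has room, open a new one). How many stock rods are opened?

  125 → stock rod 1 (new)  [load 125/575]
  125 → stock rod 1  [load 250/575]
  175 → stock rod 1  [load 425/575]
  450 → stock rod 2 (new)  [load 450/575]
  100 → stock rod 1  [load 525/575]
  150 → stock rod 3 (new)  [load 150/575]
  100 → stock rod 2  [load 550/575]
  175 → stock rod 3  [load 325/575]
  375 → stock rod 4 (new)  [load 375/575]
  350 → stock rod 5 (new)  [load 350/575]
  175 → stock rod 3  [load 500/575]
  325 → stock rod 6 (new)  [load 325/575]
  350 → stock rod 7 (new)  [load 350/575]
  375 → stock rod 8 (new)  [load 375/575]
8 stock rods opened.

8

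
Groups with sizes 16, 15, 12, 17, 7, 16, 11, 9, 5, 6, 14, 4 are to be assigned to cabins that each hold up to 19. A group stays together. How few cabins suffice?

8

Total = 17 + 16 + 16 + 15 + 14 + 12 + 11 + 9 + 7 + 6 + 5 + 4 = 132.
Lower bound: ⌈132/19⌉ = 7 cabins.
A packing using 8 cabins:
  cabin 1: 17 = 17
  cabin 2: 16 = 16
  cabin 3: 16 = 16
  cabin 4: 15 + 4 = 19
  cabin 5: 14 + 5 = 19
  cabin 6: 12 + 7 = 19
  cabin 7: 11 + 6 = 17
  cabin 8: 9 = 9
No arrangement into 7 cabins stays within capacity, so 8 is optimal.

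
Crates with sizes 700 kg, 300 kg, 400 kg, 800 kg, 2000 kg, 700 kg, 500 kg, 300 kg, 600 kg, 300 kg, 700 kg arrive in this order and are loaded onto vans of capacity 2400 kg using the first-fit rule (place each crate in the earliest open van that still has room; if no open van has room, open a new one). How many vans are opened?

  700 → van 1 (new)  [load 700/2400]
  300 → van 1  [load 1000/2400]
  400 → van 1  [load 1400/2400]
  800 → van 1  [load 2200/2400]
  2000 → van 2 (new)  [load 2000/2400]
  700 → van 3 (new)  [load 700/2400]
  500 → van 3  [load 1200/2400]
  300 → van 2  [load 2300/2400]
  600 → van 3  [load 1800/2400]
  300 → van 3  [load 2100/2400]
  700 → van 4 (new)  [load 700/2400]
4 vans opened.

4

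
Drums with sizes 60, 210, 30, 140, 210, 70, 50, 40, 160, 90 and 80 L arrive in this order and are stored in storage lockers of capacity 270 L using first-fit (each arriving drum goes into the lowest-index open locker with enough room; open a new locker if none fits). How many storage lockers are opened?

5

  60 → locker 1 (new)  [load 60/270]
  210 → locker 1  [load 270/270]
  30 → locker 2 (new)  [load 30/270]
  140 → locker 2  [load 170/270]
  210 → locker 3 (new)  [load 210/270]
  70 → locker 2  [load 240/270]
  50 → locker 3  [load 260/270]
  40 → locker 4 (new)  [load 40/270]
  160 → locker 4  [load 200/270]
  90 → locker 5 (new)  [load 90/270]
  80 → locker 5  [load 170/270]
5 storage lockers opened.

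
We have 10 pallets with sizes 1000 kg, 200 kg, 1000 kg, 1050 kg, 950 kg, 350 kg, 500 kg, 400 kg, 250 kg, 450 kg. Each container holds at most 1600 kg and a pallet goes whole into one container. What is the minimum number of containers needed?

4

Total = 1050 + 1000 + 1000 + 950 + 500 + 450 + 400 + 350 + 250 + 200 = 6150 kg.
Lower bound: ⌈6150/1600⌉ = 4 containers.
A packing using 4 containers:
  container 1: 1050 + 500 = 1550
  container 2: 1000 + 450 = 1450
  container 3: 1000 + 400 + 200 = 1600
  container 4: 950 + 350 + 250 = 1550
This matches the lower bound, so 4 is optimal.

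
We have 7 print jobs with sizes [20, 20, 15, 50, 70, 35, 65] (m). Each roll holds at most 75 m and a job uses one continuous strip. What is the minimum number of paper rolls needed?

Total = 70 + 65 + 50 + 35 + 20 + 20 + 15 = 275 m.
Lower bound: ⌈275/75⌉ = 4 paper rolls.
A packing using 4 paper rolls:
  roll 1: 70 = 70
  roll 2: 65 = 65
  roll 3: 50 + 20 = 70
  roll 4: 35 + 20 + 15 = 70
This matches the lower bound, so 4 is optimal.

4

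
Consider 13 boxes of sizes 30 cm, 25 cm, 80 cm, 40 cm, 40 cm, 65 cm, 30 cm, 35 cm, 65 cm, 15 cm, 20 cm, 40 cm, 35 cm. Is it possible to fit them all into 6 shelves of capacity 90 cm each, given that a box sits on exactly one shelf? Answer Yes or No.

No

Total = 520 cm; ⌈520/90⌉ = 6.
The bound of 6 does not rule out 6, but exhaustive search shows no assignment into 6 shelves of capacity 90 cm exists — the minimum is 7.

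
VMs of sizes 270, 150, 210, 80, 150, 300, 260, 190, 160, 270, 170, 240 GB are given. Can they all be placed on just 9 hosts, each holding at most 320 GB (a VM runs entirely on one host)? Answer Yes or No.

A valid assignment using 9 hosts:
  host 1: 300 = 300
  host 2: 270 = 270
  host 3: 270 = 270
  host 4: 260 = 260
  host 5: 240 + 80 = 320
  host 6: 210 = 210
  host 7: 190 = 190
  host 8: 170 + 150 = 320
  host 9: 160 + 150 = 310
Every load is within 320 GB, so 9 hosts suffice.

Yes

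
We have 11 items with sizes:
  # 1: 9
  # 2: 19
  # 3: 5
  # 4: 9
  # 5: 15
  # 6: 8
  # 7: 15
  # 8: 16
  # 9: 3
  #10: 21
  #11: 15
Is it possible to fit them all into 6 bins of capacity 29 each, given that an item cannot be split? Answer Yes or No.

Yes

A valid assignment using 6 bins:
  bin 1: 21 + 8 = 29
  bin 2: 19 + 9 = 28
  bin 3: 16 + 9 + 3 = 28
  bin 4: 15 + 5 = 20
  bin 5: 15 = 15
  bin 6: 15 = 15
Every load is within 29, so 6 bins suffice.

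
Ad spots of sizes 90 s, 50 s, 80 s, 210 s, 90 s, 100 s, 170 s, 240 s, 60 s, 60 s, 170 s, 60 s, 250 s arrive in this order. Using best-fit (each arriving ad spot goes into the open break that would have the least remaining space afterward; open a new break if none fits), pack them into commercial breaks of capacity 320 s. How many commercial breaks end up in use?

6

  90 → break 1 (new)  [load 90/320]
  50 → break 1  [load 140/320]
  80 → break 1  [load 220/320]
  210 → break 2 (new)  [load 210/320]
  90 → break 1  [load 310/320]
  100 → break 2  [load 310/320]
  170 → break 3 (new)  [load 170/320]
  240 → break 4 (new)  [load 240/320]
  60 → break 4  [load 300/320]
  60 → break 3  [load 230/320]
  170 → break 5 (new)  [load 170/320]
  60 → break 3  [load 290/320]
  250 → break 6 (new)  [load 250/320]
6 commercial breaks opened.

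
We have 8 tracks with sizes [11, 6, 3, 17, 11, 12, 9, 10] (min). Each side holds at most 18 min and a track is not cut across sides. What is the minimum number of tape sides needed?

6

Total = 17 + 12 + 11 + 11 + 10 + 9 + 6 + 3 = 79 min.
Lower bound: ⌈79/18⌉ = 5 tape sides.
A packing using 6 tape sides:
  side 1: 17 = 17
  side 2: 12 + 6 = 18
  side 3: 11 + 3 = 14
  side 4: 11 = 11
  side 5: 10 = 10
  side 6: 9 = 9
No arrangement into 5 tape sides stays within capacity, so 6 is optimal.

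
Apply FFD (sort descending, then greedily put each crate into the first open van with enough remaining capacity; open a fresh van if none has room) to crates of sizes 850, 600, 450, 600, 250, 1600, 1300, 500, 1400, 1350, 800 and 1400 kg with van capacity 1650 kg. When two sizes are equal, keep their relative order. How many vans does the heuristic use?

8

Sorted descending: 1600, 1400, 1400, 1350, 1300, 850, 800, 600, 600, 500, 450, 250.
  1600 → van 1 (new)  [load 1600/1650]
  1400 → van 2 (new)  [load 1400/1650]
  1400 → van 3 (new)  [load 1400/1650]
  1350 → van 4 (new)  [load 1350/1650]
  1300 → van 5 (new)  [load 1300/1650]
  850 → van 6 (new)  [load 850/1650]
  800 → van 6  [load 1650/1650]
  600 → van 7 (new)  [load 600/1650]
  600 → van 7  [load 1200/1650]
  500 → van 8 (new)  [load 500/1650]
  450 → van 7  [load 1650/1650]
  250 → van 2  [load 1650/1650]
8 vans opened.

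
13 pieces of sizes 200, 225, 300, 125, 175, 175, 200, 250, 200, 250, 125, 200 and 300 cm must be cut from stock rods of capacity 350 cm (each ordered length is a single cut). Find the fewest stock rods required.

Total = 300 + 300 + 250 + 250 + 225 + 200 + 200 + 200 + 200 + 175 + 175 + 125 + 125 = 2725 cm.
Lower bound: ⌈2725/350⌉ = 8 stock rods.
Also, 9 pieces each exceed 175 cm, and no two of those can share a stock rod, so at least 9 stock rods are needed.
A packing using 10 stock rods:
  stock rod 1: 300 = 300
  stock rod 2: 300 = 300
  stock rod 3: 250 = 250
  stock rod 4: 250 = 250
  stock rod 5: 225 + 125 = 350
  stock rod 6: 200 + 125 = 325
  stock rod 7: 200 = 200
  stock rod 8: 200 = 200
  stock rod 9: 200 = 200
  stock rod 10: 175 + 175 = 350
No arrangement into 9 stock rods stays within capacity, so 10 is optimal.

10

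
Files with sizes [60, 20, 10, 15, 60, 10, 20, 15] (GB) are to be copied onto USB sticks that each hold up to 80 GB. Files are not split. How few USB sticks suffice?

3

Total = 60 + 60 + 20 + 20 + 15 + 15 + 10 + 10 = 210 GB.
Lower bound: ⌈210/80⌉ = 3 USB sticks.
A packing using 3 USB sticks:
  USB stick 1: 60 + 20 = 80
  USB stick 2: 60 + 20 = 80
  USB stick 3: 15 + 15 + 10 + 10 = 50
This matches the lower bound, so 3 is optimal.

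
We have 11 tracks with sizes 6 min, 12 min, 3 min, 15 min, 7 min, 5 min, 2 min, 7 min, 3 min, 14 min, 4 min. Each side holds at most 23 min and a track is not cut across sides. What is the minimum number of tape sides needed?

4

Total = 15 + 14 + 12 + 7 + 7 + 6 + 5 + 4 + 3 + 3 + 2 = 78 min.
Lower bound: ⌈78/23⌉ = 4 tape sides.
A packing using 4 tape sides:
  side 1: 15 + 7 = 22
  side 2: 14 + 7 + 2 = 23
  side 3: 12 + 6 + 5 = 23
  side 4: 4 + 3 + 3 = 10
This matches the lower bound, so 4 is optimal.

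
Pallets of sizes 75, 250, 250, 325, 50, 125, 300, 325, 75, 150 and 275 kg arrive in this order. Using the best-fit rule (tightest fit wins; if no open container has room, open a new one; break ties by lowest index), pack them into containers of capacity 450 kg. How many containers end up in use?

  75 → container 1 (new)  [load 75/450]
  250 → container 1  [load 325/450]
  250 → container 2 (new)  [load 250/450]
  325 → container 3 (new)  [load 325/450]
  50 → container 1  [load 375/450]
  125 → container 3  [load 450/450]
  300 → container 4 (new)  [load 300/450]
  325 → container 5 (new)  [load 325/450]
  75 → container 1  [load 450/450]
  150 → container 4  [load 450/450]
  275 → container 6 (new)  [load 275/450]
6 containers opened.

6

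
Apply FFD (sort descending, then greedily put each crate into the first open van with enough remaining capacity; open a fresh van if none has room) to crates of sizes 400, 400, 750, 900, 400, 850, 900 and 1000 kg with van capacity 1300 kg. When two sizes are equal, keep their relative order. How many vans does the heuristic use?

5

Sorted descending: 1000, 900, 900, 850, 750, 400, 400, 400.
  1000 → van 1 (new)  [load 1000/1300]
  900 → van 2 (new)  [load 900/1300]
  900 → van 3 (new)  [load 900/1300]
  850 → van 4 (new)  [load 850/1300]
  750 → van 5 (new)  [load 750/1300]
  400 → van 2  [load 1300/1300]
  400 → van 3  [load 1300/1300]
  400 → van 4  [load 1250/1300]
5 vans opened.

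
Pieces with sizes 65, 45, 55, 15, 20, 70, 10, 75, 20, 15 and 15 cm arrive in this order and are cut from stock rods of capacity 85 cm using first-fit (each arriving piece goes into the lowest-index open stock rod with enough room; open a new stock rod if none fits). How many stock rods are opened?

6

  65 → stock rod 1 (new)  [load 65/85]
  45 → stock rod 2 (new)  [load 45/85]
  55 → stock rod 3 (new)  [load 55/85]
  15 → stock rod 1  [load 80/85]
  20 → stock rod 2  [load 65/85]
  70 → stock rod 4 (new)  [load 70/85]
  10 → stock rod 2  [load 75/85]
  75 → stock rod 5 (new)  [load 75/85]
  20 → stock rod 3  [load 75/85]
  15 → stock rod 4  [load 85/85]
  15 → stock rod 6 (new)  [load 15/85]
6 stock rods opened.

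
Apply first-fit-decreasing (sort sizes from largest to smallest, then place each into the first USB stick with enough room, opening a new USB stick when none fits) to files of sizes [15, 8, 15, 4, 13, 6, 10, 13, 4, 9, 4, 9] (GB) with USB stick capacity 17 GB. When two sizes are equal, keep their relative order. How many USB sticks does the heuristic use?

7

Sorted descending: 15, 15, 13, 13, 10, 9, 9, 8, 6, 4, 4, 4.
  15 → USB stick 1 (new)  [load 15/17]
  15 → USB stick 2 (new)  [load 15/17]
  13 → USB stick 3 (new)  [load 13/17]
  13 → USB stick 4 (new)  [load 13/17]
  10 → USB stick 5 (new)  [load 10/17]
  9 → USB stick 6 (new)  [load 9/17]
  9 → USB stick 7 (new)  [load 9/17]
  8 → USB stick 6  [load 17/17]
  6 → USB stick 5  [load 16/17]
  4 → USB stick 3  [load 17/17]
  4 → USB stick 4  [load 17/17]
  4 → USB stick 7  [load 13/17]
7 USB sticks opened.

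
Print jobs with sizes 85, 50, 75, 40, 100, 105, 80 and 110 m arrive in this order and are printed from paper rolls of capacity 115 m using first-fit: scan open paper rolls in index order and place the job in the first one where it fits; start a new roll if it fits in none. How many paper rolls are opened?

  85 → roll 1 (new)  [load 85/115]
  50 → roll 2 (new)  [load 50/115]
  75 → roll 3 (new)  [load 75/115]
  40 → roll 2  [load 90/115]
  100 → roll 4 (new)  [load 100/115]
  105 → roll 5 (new)  [load 105/115]
  80 → roll 6 (new)  [load 80/115]
  110 → roll 7 (new)  [load 110/115]
7 paper rolls opened.

7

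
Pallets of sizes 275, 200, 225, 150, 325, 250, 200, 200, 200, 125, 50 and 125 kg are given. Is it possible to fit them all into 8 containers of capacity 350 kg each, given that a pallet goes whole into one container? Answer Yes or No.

Yes

A valid assignment using 8 containers:
  container 1: 325 = 325
  container 2: 275 + 50 = 325
  container 3: 250 = 250
  container 4: 225 + 125 = 350
  container 5: 200 + 150 = 350
  container 6: 200 + 125 = 325
  container 7: 200 = 200
  container 8: 200 = 200
Every load is within 350 kg, so 8 containers suffice.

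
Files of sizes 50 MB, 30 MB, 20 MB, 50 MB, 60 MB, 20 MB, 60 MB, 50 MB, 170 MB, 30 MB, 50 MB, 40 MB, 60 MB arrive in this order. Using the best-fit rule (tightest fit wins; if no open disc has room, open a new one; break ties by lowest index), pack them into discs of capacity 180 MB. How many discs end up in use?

4

  50 → disc 1 (new)  [load 50/180]
  30 → disc 1  [load 80/180]
  20 → disc 1  [load 100/180]
  50 → disc 1  [load 150/180]
  60 → disc 2 (new)  [load 60/180]
  20 → disc 1  [load 170/180]
  60 → disc 2  [load 120/180]
  50 → disc 2  [load 170/180]
  170 → disc 3 (new)  [load 170/180]
  30 → disc 4 (new)  [load 30/180]
  50 → disc 4  [load 80/180]
  40 → disc 4  [load 120/180]
  60 → disc 4  [load 180/180]
4 discs opened.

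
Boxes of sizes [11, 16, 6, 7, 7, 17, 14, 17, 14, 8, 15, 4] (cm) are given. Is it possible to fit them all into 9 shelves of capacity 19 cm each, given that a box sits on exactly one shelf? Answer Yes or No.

A valid assignment using 9 shelves:
  shelf 1: 17 = 17
  shelf 2: 17 = 17
  shelf 3: 16 = 16
  shelf 4: 15 + 4 = 19
  shelf 5: 14 = 14
  shelf 6: 14 = 14
  shelf 7: 11 + 8 = 19
  shelf 8: 7 + 7 = 14
  shelf 9: 6 = 6
Every load is within 19 cm, so 9 shelves suffice.

Yes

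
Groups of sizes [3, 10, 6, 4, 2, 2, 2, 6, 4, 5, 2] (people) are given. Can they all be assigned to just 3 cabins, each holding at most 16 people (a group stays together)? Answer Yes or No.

Yes

A valid assignment using 3 cabins:
  cabin 1: 10 + 6 = 16
  cabin 2: 6 + 5 + 4 = 15
  cabin 3: 4 + 3 + 2 + 2 + 2 + 2 = 15
Every load is within 16 people, so 3 cabins suffice.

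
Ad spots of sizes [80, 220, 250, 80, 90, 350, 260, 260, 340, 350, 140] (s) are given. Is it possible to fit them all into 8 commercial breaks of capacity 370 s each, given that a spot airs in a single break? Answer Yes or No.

Yes

A valid assignment using 7 commercial breaks:
  break 1: 350 = 350
  break 2: 350 = 350
  break 3: 340 = 340
  break 4: 260 + 90 = 350
  break 5: 260 + 80 = 340
  break 6: 250 + 80 = 330
  break 7: 220 + 140 = 360
That uses only 7 ≤ 8, so 8 commercial breaks are enough.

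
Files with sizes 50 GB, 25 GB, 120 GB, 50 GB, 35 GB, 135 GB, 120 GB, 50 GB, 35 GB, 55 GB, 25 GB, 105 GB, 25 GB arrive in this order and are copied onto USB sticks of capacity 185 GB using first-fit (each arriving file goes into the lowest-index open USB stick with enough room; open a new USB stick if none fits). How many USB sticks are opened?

  50 → USB stick 1 (new)  [load 50/185]
  25 → USB stick 1  [load 75/185]
  120 → USB stick 2 (new)  [load 120/185]
  50 → USB stick 1  [load 125/185]
  35 → USB stick 1  [load 160/185]
  135 → USB stick 3 (new)  [load 135/185]
  120 → USB stick 4 (new)  [load 120/185]
  50 → USB stick 2  [load 170/185]
  35 → USB stick 3  [load 170/185]
  55 → USB stick 4  [load 175/185]
  25 → USB stick 1  [load 185/185]
  105 → USB stick 5 (new)  [load 105/185]
  25 → USB stick 5  [load 130/185]
5 USB sticks opened.

5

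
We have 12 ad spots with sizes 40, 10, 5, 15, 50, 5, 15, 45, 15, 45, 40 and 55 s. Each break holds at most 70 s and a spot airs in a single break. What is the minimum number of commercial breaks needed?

Total = 55 + 50 + 45 + 45 + 40 + 40 + 15 + 15 + 15 + 10 + 5 + 5 = 340 s.
Lower bound: ⌈340/70⌉ = 5 commercial breaks.
Also, 6 ad spots each exceed 35 s, and no two of those can share a break, so at least 6 commercial breaks are needed.
A packing using 6 commercial breaks:
  break 1: 55 + 15 = 70
  break 2: 50 + 15 + 5 = 70
  break 3: 45 + 15 + 10 = 70
  break 4: 45 + 5 = 50
  break 5: 40 = 40
  break 6: 40 = 40
This matches the lower bound, so 6 is optimal.

6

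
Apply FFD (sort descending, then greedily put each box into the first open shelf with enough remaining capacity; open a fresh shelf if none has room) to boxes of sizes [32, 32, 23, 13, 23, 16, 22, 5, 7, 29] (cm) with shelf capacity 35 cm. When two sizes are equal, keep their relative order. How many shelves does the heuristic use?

Sorted descending: 32, 32, 29, 23, 23, 22, 16, 13, 7, 5.
  32 → shelf 1 (new)  [load 32/35]
  32 → shelf 2 (new)  [load 32/35]
  29 → shelf 3 (new)  [load 29/35]
  23 → shelf 4 (new)  [load 23/35]
  23 → shelf 5 (new)  [load 23/35]
  22 → shelf 6 (new)  [load 22/35]
  16 → shelf 7 (new)  [load 16/35]
  13 → shelf 6  [load 35/35]
  7 → shelf 4  [load 30/35]
  5 → shelf 3  [load 34/35]
7 shelves opened.

7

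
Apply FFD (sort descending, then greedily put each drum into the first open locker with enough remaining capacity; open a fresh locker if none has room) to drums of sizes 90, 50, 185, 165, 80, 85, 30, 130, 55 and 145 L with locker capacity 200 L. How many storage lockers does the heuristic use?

6

Sorted descending: 185, 165, 145, 130, 90, 85, 80, 55, 50, 30.
  185 → locker 1 (new)  [load 185/200]
  165 → locker 2 (new)  [load 165/200]
  145 → locker 3 (new)  [load 145/200]
  130 → locker 4 (new)  [load 130/200]
  90 → locker 5 (new)  [load 90/200]
  85 → locker 5  [load 175/200]
  80 → locker 6 (new)  [load 80/200]
  55 → locker 3  [load 200/200]
  50 → locker 4  [load 180/200]
  30 → locker 2  [load 195/200]
6 storage lockers opened.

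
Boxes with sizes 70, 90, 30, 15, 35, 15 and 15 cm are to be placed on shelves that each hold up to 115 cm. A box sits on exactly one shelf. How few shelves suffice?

Total = 90 + 70 + 35 + 30 + 15 + 15 + 15 = 270 cm.
Lower bound: ⌈270/115⌉ = 3 shelves.
A packing using 3 shelves:
  shelf 1: 90 + 15 = 105
  shelf 2: 70 + 35 = 105
  shelf 3: 30 + 15 + 15 = 60
This matches the lower bound, so 3 is optimal.

3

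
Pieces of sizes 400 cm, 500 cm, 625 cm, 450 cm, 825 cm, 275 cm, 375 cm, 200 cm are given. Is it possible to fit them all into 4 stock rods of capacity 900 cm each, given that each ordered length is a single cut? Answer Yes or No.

No

Total = 3650 cm; ⌈3650/900⌉ = 5.
At least 5 stock rods are required, but only 4 are allowed.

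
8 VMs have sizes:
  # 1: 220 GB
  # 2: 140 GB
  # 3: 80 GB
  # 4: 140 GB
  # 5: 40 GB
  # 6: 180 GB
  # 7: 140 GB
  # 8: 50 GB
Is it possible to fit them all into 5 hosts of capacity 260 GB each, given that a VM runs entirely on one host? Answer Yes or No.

Yes

A valid assignment using 5 hosts:
  host 1: 220 + 40 = 260
  host 2: 180 + 80 = 260
  host 3: 140 + 50 = 190
  host 4: 140 = 140
  host 5: 140 = 140
Every load is within 260 GB, so 5 hosts suffice.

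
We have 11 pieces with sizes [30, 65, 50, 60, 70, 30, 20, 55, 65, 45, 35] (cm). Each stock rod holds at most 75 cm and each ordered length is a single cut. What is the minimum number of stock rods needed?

8

Total = 70 + 65 + 65 + 60 + 55 + 50 + 45 + 35 + 30 + 30 + 20 = 525 cm.
Lower bound: ⌈525/75⌉ = 7 stock rods.
A packing using 8 stock rods:
  stock rod 1: 70 = 70
  stock rod 2: 65 = 65
  stock rod 3: 65 = 65
  stock rod 4: 60 = 60
  stock rod 5: 55 + 20 = 75
  stock rod 6: 50 = 50
  stock rod 7: 45 + 30 = 75
  stock rod 8: 35 + 30 = 65
No arrangement into 7 stock rods stays within capacity, so 8 is optimal.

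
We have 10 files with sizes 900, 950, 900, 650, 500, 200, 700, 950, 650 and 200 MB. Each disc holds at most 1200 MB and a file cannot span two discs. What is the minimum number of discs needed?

7

Total = 950 + 950 + 900 + 900 + 700 + 650 + 650 + 500 + 200 + 200 = 6600 MB.
Lower bound: ⌈6600/1200⌉ = 6 discs.
Also, 7 files each exceed 600 MB, and no two of those can share a disc, so at least 7 discs are needed.
A packing using 7 discs:
  disc 1: 950 + 200 = 1150
  disc 2: 950 + 200 = 1150
  disc 3: 900 = 900
  disc 4: 900 = 900
  disc 5: 700 + 500 = 1200
  disc 6: 650 = 650
  disc 7: 650 = 650
This matches the lower bound, so 7 is optimal.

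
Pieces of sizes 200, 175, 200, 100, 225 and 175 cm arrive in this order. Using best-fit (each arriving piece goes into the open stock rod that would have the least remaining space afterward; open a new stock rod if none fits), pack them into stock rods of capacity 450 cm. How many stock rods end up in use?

  200 → stock rod 1 (new)  [load 200/450]
  175 → stock rod 1  [load 375/450]
  200 → stock rod 2 (new)  [load 200/450]
  100 → stock rod 2  [load 300/450]
  225 → stock rod 3 (new)  [load 225/450]
  175 → stock rod 3  [load 400/450]
3 stock rods opened.

3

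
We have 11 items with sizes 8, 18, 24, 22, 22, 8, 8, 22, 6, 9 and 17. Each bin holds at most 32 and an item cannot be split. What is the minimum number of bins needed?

Total = 24 + 22 + 22 + 22 + 18 + 17 + 9 + 8 + 8 + 8 + 6 = 164.
Lower bound: ⌈164/32⌉ = 6 bins.
A packing using 6 bins:
  bin 1: 24 + 8 = 32
  bin 2: 22 + 9 = 31
  bin 3: 22 + 8 = 30
  bin 4: 22 + 8 = 30
  bin 5: 18 + 6 = 24
  bin 6: 17 = 17
This matches the lower bound, so 6 is optimal.

6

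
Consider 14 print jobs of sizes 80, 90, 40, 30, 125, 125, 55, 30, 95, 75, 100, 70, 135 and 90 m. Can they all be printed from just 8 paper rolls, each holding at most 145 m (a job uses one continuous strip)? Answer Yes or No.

No

Total = 1140 m; ⌈1140/145⌉ = 8.
9 print jobs each exceed half the capacity and cannot share a roll, forcing at least 9 paper rolls.
At least 9 paper rolls are required, but only 8 are allowed.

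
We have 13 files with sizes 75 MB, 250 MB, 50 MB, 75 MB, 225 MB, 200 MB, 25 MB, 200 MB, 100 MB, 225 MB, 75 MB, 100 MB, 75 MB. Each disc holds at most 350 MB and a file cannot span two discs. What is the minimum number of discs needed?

Total = 250 + 225 + 225 + 200 + 200 + 100 + 100 + 75 + 75 + 75 + 75 + 50 + 25 = 1675 MB.
Lower bound: ⌈1675/350⌉ = 5 discs.
A packing using 5 discs:
  disc 1: 250 + 100 = 350
  disc 2: 225 + 100 + 25 = 350
  disc 3: 225 + 75 + 50 = 350
  disc 4: 200 + 75 + 75 = 350
  disc 5: 200 + 75 = 275
This matches the lower bound, so 5 is optimal.

5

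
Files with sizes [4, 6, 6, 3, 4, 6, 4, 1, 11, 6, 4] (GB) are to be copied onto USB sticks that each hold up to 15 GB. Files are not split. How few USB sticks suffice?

Total = 11 + 6 + 6 + 6 + 6 + 4 + 4 + 4 + 4 + 3 + 1 = 55 GB.
Lower bound: ⌈55/15⌉ = 4 USB sticks.
A packing using 4 USB sticks:
  USB stick 1: 11 + 4 = 15
  USB stick 2: 6 + 6 + 3 = 15
  USB stick 3: 6 + 6 + 1 = 13
  USB stick 4: 4 + 4 + 4 = 12
This matches the lower bound, so 4 is optimal.

4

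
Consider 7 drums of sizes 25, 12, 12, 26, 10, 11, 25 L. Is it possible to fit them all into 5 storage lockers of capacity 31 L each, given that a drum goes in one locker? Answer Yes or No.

Yes

A valid assignment using 5 storage lockers:
  locker 1: 26 = 26
  locker 2: 25 = 25
  locker 3: 25 = 25
  locker 4: 12 + 12 = 24
  locker 5: 11 + 10 = 21
Every load is within 31 L, so 5 storage lockers suffice.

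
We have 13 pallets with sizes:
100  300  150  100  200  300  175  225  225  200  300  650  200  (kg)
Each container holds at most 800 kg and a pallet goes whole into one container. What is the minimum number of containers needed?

4

Total = 650 + 300 + 300 + 300 + 225 + 225 + 200 + 200 + 200 + 175 + 150 + 100 + 100 = 3125 kg.
Lower bound: ⌈3125/800⌉ = 4 containers.
A packing using 4 containers:
  container 1: 650 + 150 = 800
  container 2: 300 + 300 + 200 = 800
  container 3: 300 + 225 + 225 = 750
  container 4: 200 + 200 + 175 + 100 + 100 = 775
This matches the lower bound, so 4 is optimal.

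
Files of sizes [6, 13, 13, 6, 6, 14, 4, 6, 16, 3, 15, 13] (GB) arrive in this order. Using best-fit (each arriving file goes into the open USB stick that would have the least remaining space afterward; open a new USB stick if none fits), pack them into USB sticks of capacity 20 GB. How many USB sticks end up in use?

  6 → USB stick 1 (new)  [load 6/20]
  13 → USB stick 1  [load 19/20]
  13 → USB stick 2 (new)  [load 13/20]
  6 → USB stick 2  [load 19/20]
  6 → USB stick 3 (new)  [load 6/20]
  14 → USB stick 3  [load 20/20]
  4 → USB stick 4 (new)  [load 4/20]
  6 → USB stick 4  [load 10/20]
  16 → USB stick 5 (new)  [load 16/20]
  3 → USB stick 5  [load 19/20]
  15 → USB stick 6 (new)  [load 15/20]
  13 → USB stick 7 (new)  [load 13/20]
7 USB sticks opened.

7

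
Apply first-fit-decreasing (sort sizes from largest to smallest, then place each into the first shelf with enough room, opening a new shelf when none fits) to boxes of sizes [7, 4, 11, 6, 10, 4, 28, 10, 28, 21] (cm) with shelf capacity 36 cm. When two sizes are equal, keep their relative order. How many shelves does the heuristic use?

4

Sorted descending: 28, 28, 21, 11, 10, 10, 7, 6, 4, 4.
  28 → shelf 1 (new)  [load 28/36]
  28 → shelf 2 (new)  [load 28/36]
  21 → shelf 3 (new)  [load 21/36]
  11 → shelf 3  [load 32/36]
  10 → shelf 4 (new)  [load 10/36]
  10 → shelf 4  [load 20/36]
  7 → shelf 1  [load 35/36]
  6 → shelf 2  [load 34/36]
  4 → shelf 3  [load 36/36]
  4 → shelf 4  [load 24/36]
4 shelves opened.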